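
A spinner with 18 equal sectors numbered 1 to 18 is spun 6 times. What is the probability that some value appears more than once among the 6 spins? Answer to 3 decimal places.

0.607

P(all 6 different) = 18/18 · 17/18 · ··· · 13/18 ≈ 0.393.
P(at least two equal) = 1 − 0.393 = 0.607.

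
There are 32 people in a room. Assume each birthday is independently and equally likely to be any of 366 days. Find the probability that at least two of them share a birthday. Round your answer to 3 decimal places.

0.752

It's easier to compute the probability that all 32 are distinct.
P(all distinct) = 366/366 · 365/366 · ··· · 335/366 ≈ 0.248.
So the probability of at least one match is 1 − 0.248 = 0.752.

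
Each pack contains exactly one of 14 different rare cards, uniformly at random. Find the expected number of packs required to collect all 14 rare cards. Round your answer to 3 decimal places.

45.522

After i distinct types are collected, each trial gives a new one with probability (14−i)/14, so the expected wait for the next new type is 14/(14−i).
E = 14/14 + 14/13 + 14/12 + 14/11 + 14/10 + 14/9 + 14/8 + 14/7 + 14/6 + 14/5 + 14/4 + 14/3 + 14/2 + 14/1 = 1171733/25740 ≈ 45.522.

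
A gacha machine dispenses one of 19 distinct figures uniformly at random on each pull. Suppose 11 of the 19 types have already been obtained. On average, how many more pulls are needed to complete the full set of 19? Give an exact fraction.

Starting from 11 distinct types, each trial gives a new one with probability (19−i)/19 when i types are held, so the wait for the next new type is 19/(19−i).
E = 19/8 + 19/7 + 19/6 + 19/5 + 19/4 + 19/3 + 19/2 + 19/1 = 14459/280.

14459/280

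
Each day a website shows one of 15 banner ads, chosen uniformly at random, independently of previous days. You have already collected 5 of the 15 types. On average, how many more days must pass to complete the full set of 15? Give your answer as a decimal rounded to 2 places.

Starting from 5 distinct types, each trial gives a new one with probability (15−i)/15 when i types are held, so the wait for the next new type is 15/(15−i).
E = 15/10 + 15/9 + 15/8 + 15/7 + 15/6 + 15/5 + 15/4 + 15/3 + 15/2 + 15/1 = 7381/168 ≈ 43.93.

43.93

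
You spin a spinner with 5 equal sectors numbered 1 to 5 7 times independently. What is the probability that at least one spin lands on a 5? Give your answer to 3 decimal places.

P(no spin lands on a 5) = (4/5)^7 ≈ 0.210.
P(at least one) = 1 − 0.210 = 0.790.

0.790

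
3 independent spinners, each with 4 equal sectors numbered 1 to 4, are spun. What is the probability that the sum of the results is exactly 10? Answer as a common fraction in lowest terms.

3/32

There are 4^3 = 64 equally likely outcomes.
The number of ordered 3-tuples from {1,…,4} summing to 10 is 6.
P(sum = 10) = 6/64 = 3/32.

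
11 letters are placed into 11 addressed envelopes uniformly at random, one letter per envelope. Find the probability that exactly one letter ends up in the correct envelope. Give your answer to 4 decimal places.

Choose which one is fixed: C(11,1) = 11 ways.
The remaining 10 must have no fixed point: D(10) = 1334961.
P = 11·1334961/39916800 = 16481/44800 ≈ 0.3679.

0.3679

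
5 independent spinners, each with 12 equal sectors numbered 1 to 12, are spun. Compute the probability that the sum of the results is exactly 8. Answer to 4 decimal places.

0.0001

There are 12^5 = 248832 equally likely outcomes.
The number of ordered 5-tuples from {1,…,12} summing to 8 is 35.
P(sum = 8) = 35/248832 ≈ 0.0001.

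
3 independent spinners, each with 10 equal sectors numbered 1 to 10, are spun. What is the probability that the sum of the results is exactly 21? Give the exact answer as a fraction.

There are 10^3 = 1000 equally likely outcomes.
The number of ordered 3-tuples from {1,…,10} summing to 21 is 55.
P(sum = 21) = 55/1000 = 11/200.

11/200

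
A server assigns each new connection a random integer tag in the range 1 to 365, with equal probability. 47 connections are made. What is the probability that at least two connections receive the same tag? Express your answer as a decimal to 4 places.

0.9548

It's easier to compute the probability that all 47 are distinct.
P(all distinct) = 365/365 · 364/365 · ··· · 319/365 ≈ 0.0452.
So the probability of at least one match is 1 − 0.0452 = 0.9548.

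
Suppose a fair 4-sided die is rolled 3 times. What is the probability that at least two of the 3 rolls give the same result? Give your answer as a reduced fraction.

5/8

P(all 3 different) = 4/4 · 3/4 · ··· · 2/4 = 3/8.
P(at least two equal) = 1 − 3/8 = 5/8.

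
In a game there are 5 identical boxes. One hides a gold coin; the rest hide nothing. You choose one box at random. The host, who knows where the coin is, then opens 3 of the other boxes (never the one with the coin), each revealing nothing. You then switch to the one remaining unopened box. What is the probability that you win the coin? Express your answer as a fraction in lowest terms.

Your original box holds the coin with probability 1/5, so the other 4 collectively hold it with probability 4/5.
The host can always find 3 empty boxes to open, so the reveals don't change that 4/5; it is now spread over the 1 remaining unopened box.
P(win by switching) = (4/5) · (1/1) = 4/5.

4/5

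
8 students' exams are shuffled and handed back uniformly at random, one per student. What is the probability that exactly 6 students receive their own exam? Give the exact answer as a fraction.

Choose which 6 of the 8 are fixed: C(8,6) = 28 ways.
The remaining 2 must have no fixed point: D(2) = 1.
P = 28·1/40320 = 1/1440.

1/1440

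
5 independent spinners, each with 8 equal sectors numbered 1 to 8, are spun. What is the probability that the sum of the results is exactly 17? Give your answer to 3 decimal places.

There are 8^5 = 32768 equally likely outcomes.
The number of ordered 5-tuples from {1,…,8} summing to 17 is 1470.
P(sum = 17) = 1470/32768 = 735/16384 ≈ 0.045.

0.045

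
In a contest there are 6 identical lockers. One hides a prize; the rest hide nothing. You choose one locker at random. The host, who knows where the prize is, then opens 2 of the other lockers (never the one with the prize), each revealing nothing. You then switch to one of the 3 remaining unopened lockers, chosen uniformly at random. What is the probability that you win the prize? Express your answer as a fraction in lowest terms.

Your original locker holds the prize with probability 1/6, so the other 5 collectively hold it with probability 5/6.
The host can always find 2 empty lockers to open, so the reveals don't change that 5/6; it is now spread over the 3 remaining unopened lockers.
P(win by switching) = (5/6) · (1/3) = 5/18.

5/18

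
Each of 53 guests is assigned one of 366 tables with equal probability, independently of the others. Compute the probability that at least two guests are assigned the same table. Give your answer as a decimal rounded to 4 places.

0.9809

It's easier to compute the probability that all 53 are distinct.
P(all distinct) = 366/366 · 365/366 · ··· · 314/366 ≈ 0.0191.
So the probability of at least one match is 1 − 0.0191 = 0.9809.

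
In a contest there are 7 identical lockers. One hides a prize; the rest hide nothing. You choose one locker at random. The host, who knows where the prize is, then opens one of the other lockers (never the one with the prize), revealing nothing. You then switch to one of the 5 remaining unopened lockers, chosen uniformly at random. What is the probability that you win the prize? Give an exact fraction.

Your original locker holds the prize with probability 1/7, so the other 6 collectively hold it with probability 6/7.
The host can always find an empty locker to open, so this doesn't change that 6/7; it is now spread over the 5 remaining unopened lockers.
P(win by switching) = (6/7) · (1/5) = 6/35.

6/35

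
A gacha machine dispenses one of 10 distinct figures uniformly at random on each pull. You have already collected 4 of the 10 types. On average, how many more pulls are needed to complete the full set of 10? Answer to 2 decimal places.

24.50

Starting from 4 distinct types, each trial gives a new one with probability (10−i)/10 when i types are held, so the wait for the next new type is 10/(10−i).
E = 10/6 + 10/5 + 10/4 + 10/3 + 10/2 + 10/1 = 49/2 ≈ 24.50.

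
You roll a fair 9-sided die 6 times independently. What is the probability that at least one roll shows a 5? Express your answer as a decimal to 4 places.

0.5067

P(no roll shows a 5) = (8/9)^6 ≈ 0.4933.
P(at least one) = 1 − 0.4933 = 0.5067.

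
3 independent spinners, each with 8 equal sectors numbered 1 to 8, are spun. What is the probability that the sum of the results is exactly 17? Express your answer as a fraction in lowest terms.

There are 8^3 = 512 equally likely outcomes.
The number of ordered 3-tuples from {1,…,8} summing to 17 is 36.
P(sum = 17) = 36/512 = 9/128.

9/128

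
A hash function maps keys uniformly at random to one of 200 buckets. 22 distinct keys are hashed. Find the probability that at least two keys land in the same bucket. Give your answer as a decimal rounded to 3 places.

0.698

It's easier to compute the probability that all 22 are distinct.
P(all distinct) = 200/200 · 199/200 · ··· · 179/200 ≈ 0.302.
So the probability of at least one match is 1 − 0.302 = 0.698.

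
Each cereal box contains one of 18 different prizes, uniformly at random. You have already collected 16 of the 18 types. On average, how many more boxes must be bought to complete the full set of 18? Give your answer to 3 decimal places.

Starting from 16 distinct types, each trial gives a new one with probability (18−i)/18 when i types are held, so the wait for the next new type is 18/(18−i).
E = 18/2 + 18/1 = 27 ≈ 27.000.

27.000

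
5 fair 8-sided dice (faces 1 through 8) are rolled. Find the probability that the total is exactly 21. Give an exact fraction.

595/8192

There are 8^5 = 32768 equally likely outcomes.
The number of ordered 5-tuples from {1,…,8} summing to 21 is 2380.
P(sum = 21) = 2380/32768 = 595/8192.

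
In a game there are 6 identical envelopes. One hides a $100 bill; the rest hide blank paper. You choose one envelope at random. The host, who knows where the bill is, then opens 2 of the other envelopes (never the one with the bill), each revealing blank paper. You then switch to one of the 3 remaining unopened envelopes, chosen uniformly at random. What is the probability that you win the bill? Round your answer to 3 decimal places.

Your original envelope holds the bill with probability 1/6, so the other 5 collectively hold it with probability 5/6.
The host can always find 2 empty envelopes to open, so the reveals don't change that 5/6; it is now spread over the 3 remaining unopened envelopes.
P(win by switching) = (5/6) · (1/3) = 5/18 ≈ 0.278.

0.278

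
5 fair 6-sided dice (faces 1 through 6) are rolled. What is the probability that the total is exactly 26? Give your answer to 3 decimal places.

0.009

There are 6^5 = 7776 equally likely outcomes.
The number of ordered 5-tuples from {1,…,6} summing to 26 is 70.
P(sum = 26) = 70/7776 = 35/3888 ≈ 0.009.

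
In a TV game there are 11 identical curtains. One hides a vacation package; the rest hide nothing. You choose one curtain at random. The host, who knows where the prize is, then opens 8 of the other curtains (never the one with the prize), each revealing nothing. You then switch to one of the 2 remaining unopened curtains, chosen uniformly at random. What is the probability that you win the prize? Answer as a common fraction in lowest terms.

5/11

Your original curtain holds the prize with probability 1/11, so the other 10 collectively hold it with probability 10/11.
The host can always find 8 empty curtains to open, so the reveals don't change that 10/11; it is now spread over the 2 remaining unopened curtains.
P(win by switching) = (10/11) · (1/2) = 5/11.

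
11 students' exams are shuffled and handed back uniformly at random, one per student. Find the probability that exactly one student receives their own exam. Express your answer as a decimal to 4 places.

0.3679

Choose which one is fixed: C(11,1) = 11 ways.
The remaining 10 must have no fixed point: D(10) = 1334961.
P = 11·1334961/39916800 = 16481/44800 ≈ 0.3679.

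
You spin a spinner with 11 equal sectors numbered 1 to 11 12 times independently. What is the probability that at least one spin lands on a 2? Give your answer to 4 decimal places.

P(no spin lands on a 2) = (10/11)^12 ≈ 0.3186.
P(at least one) = 1 − 0.3186 = 0.6814.

0.6814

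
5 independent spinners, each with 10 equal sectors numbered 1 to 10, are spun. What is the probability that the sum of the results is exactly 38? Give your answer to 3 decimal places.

0.017

There are 10^5 = 100000 equally likely outcomes.
The number of ordered 5-tuples from {1,…,10} summing to 38 is 1745.
P(sum = 38) = 1745/100000 = 349/20000 ≈ 0.017.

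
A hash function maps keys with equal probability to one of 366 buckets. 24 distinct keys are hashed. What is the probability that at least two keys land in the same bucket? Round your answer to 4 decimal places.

It's easier to compute the probability that all 24 are distinct.
P(all distinct) = 366/366 · 365/366 · ··· · 343/366 ≈ 0.4627.
So the probability of at least one match is 1 − 0.4627 = 0.5373.

0.5373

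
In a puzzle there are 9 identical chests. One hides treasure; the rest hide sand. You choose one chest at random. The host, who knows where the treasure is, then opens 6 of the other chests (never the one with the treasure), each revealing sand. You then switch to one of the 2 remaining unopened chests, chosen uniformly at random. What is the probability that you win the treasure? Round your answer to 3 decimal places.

Your original chest holds the treasure with probability 1/9, so the other 8 collectively hold it with probability 8/9.
The host can always find 6 empty chests to open, so the reveals don't change that 8/9; it is now spread over the 2 remaining unopened chests.
P(win by switching) = (8/9) · (1/2) = 4/9 ≈ 0.444.

0.444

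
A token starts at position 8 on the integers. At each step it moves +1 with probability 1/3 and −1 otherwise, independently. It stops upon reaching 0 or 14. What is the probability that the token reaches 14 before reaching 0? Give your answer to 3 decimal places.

Let r = q/p = (2/3)/(1/3) = 2. The recurrence P(i) = p·P(i+1) + q·P(i−1) with P(0)=0, P(14)=1 gives P(i) = (1 − r^i)/(1 − r^14).
P(8) = (1 − (2)^8) / (1 − (2)^14) = 85/5461 ≈ 0.016.

0.016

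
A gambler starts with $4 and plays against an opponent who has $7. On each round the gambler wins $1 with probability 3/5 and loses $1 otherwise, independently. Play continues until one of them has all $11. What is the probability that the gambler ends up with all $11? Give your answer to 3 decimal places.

Let r = q/p = (2/5)/(3/5) = 2/3. The recurrence P(i) = p·P(i+1) + q·P(i−1) with P(0)=0, P(11)=1 gives P(i) = (1 − r^i)/(1 − r^11).
P(4) = (1 − (2/3)^4) / (1 − (2/3)^11) = 142155/175099 ≈ 0.812.

0.812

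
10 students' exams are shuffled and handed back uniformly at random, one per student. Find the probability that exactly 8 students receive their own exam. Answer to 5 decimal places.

0.00001

Choose which 8 of the 10 are fixed: C(10,8) = 45 ways.
The remaining 2 must have no fixed point: D(2) = 1.
P = 45·1/3628800 = 1/80640 ≈ 0.00001.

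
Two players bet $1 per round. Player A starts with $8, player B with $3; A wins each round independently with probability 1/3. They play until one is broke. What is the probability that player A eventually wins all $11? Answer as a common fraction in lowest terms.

Let r = q/p = (2/3)/(1/3) = 2. The recurrence P(i) = p·P(i+1) + q·P(i−1) with P(0)=0, P(11)=1 gives P(i) = (1 − r^i)/(1 − r^11).
P(8) = (1 − (2)^8) / (1 − (2)^11) = 255/2047.

255/2047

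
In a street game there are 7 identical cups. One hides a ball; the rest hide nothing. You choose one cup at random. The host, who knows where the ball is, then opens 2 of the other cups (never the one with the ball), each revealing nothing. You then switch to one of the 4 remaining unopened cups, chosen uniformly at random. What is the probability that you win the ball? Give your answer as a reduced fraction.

3/14

Your original cup holds the ball with probability 1/7, so the other 6 collectively hold it with probability 6/7.
The host can always find 2 empty cups to open, so the reveals don't change that 6/7; it is now spread over the 4 remaining unopened cups.
P(win by switching) = (6/7) · (1/4) = 3/14.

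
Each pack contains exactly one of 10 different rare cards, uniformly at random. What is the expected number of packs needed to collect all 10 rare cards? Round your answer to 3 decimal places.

After i distinct types are collected, each trial gives a new one with probability (10−i)/10, so the expected wait for the next new type is 10/(10−i).
E = 10/10 + 10/9 + 10/8 + 10/7 + 10/6 + 10/5 + 10/4 + 10/3 + 10/2 + 10/1 = 7381/252 ≈ 29.290.

29.290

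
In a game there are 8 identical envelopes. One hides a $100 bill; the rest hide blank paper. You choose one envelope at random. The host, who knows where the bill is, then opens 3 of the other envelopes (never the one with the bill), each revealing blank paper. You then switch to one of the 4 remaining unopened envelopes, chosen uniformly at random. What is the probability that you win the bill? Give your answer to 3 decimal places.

0.219

Your original envelope holds the bill with probability 1/8, so the other 7 collectively hold it with probability 7/8.
The host can always find 3 empty envelopes to open, so the reveals don't change that 7/8; it is now spread over the 4 remaining unopened envelopes.
P(win by switching) = (7/8) · (1/4) = 7/32 ≈ 0.219.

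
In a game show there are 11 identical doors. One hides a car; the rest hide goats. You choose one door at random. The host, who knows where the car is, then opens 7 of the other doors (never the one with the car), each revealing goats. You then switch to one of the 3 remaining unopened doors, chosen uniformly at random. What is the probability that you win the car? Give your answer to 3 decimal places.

0.303

Your original door holds the car with probability 1/11, so the other 10 collectively hold it with probability 10/11.
The host can always find 7 empty doors to open, so the reveals don't change that 10/11; it is now spread over the 3 remaining unopened doors.
P(win by switching) = (10/11) · (1/3) = 10/33 ≈ 0.303.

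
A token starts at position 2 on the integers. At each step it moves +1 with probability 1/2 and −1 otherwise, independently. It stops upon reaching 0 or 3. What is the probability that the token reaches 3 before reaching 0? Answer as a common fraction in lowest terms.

With a fair step, P(i) = ½P(i−1) + ½P(i+1) with P(0)=0, P(3)=1 has the linear solution P(i) = i/3.
P(2) = 2/3.

2/3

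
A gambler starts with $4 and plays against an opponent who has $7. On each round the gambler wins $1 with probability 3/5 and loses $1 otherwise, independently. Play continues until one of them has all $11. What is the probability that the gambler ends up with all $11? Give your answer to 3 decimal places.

0.812

Let r = q/p = (2/5)/(3/5) = 2/3. The recurrence P(i) = p·P(i+1) + q·P(i−1) with P(0)=0, P(11)=1 gives P(i) = (1 − r^i)/(1 − r^11).
P(4) = (1 − (2/3)^4) / (1 − (2/3)^11) = 142155/175099 ≈ 0.812.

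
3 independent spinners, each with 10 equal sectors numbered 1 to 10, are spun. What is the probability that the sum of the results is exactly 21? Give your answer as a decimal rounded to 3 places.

There are 10^3 = 1000 equally likely outcomes.
The number of ordered 3-tuples from {1,…,10} summing to 21 is 55.
P(sum = 21) = 55/1000 = 11/200 ≈ 0.055.

0.055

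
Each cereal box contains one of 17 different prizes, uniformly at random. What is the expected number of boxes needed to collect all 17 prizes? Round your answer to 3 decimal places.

58.472

After i distinct types are collected, each trial gives a new one with probability (17−i)/17, so the expected wait for the next new type is 17/(17−i).
E = 17/17 + 17/16 + 17/15 + 17/14 + 17/13 + 17/12 + 17/11 + 17/10 + 17/9 + 17/8 + 17/7 + 17/6 + 17/5 + 17/4 + 17/3 + 17/2 + 17/1 = 42142223/720720 ≈ 58.472.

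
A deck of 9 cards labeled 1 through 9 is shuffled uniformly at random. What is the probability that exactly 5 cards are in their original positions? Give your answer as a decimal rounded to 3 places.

0.003

Choose which 5 of the 9 are fixed: C(9,5) = 126 ways.
The remaining 4 must have no fixed point: D(4) = 9.
P = 126·9/362880 = 1/320 ≈ 0.003.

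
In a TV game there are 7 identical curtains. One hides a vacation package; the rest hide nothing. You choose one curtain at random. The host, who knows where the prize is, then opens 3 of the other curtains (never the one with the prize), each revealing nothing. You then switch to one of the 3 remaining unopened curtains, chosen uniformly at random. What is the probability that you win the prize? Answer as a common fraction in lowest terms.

Your original curtain holds the prize with probability 1/7, so the other 6 collectively hold it with probability 6/7.
The host can always find 3 empty curtains to open, so the reveals don't change that 6/7; it is now spread over the 3 remaining unopened curtains.
P(win by switching) = (6/7) · (1/3) = 2/7.

2/7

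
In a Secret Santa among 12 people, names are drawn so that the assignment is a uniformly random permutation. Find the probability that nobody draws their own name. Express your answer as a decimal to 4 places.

This is the derangement probability: permutations of 12 with no fixed point.
D(12) = 12! · (1 − 1/1! + 1/2! − ··· + (−1)^12/12!) = 176214841.
P = 176214841/479001600 = 16019531/43545600 ≈ 0.3679.

0.3679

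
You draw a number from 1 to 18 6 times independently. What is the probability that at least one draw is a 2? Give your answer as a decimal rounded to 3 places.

P(no draw is a 2) = (17/18)^6 ≈ 0.710.
P(at least one) = 1 − 0.710 = 0.290.

0.290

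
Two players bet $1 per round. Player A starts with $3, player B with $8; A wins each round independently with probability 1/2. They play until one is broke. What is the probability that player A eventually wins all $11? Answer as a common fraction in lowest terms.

3/11

With a fair step, P(i) = ½P(i−1) + ½P(i+1) with P(0)=0, P(11)=1 has the linear solution P(i) = i/11.
P(3) = 3/11.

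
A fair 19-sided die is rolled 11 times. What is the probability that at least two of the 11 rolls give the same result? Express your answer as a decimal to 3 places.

0.974

P(all 11 different) = 19/19 · 18/19 · ··· · 9/19 ≈ 0.026.
P(at least two equal) = 1 − 0.026 = 0.974.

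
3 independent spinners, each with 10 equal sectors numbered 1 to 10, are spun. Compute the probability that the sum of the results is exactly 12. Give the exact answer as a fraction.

11/200

There are 10^3 = 1000 equally likely outcomes.
The number of ordered 3-tuples from {1,…,10} summing to 12 is 55.
P(sum = 12) = 55/1000 = 11/200.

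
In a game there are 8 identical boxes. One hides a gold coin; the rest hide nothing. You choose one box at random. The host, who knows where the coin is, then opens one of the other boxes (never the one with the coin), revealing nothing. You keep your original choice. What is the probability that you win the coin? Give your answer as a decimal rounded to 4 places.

0.1250

The host can always open an empty box regardless of your choice, so this gives no information about your original box.
P(win by staying) = 1/8 ≈ 0.1250.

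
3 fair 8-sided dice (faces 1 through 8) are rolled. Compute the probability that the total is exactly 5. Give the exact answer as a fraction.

3/256

There are 8^3 = 512 equally likely outcomes.
The number of ordered 3-tuples from {1,…,8} summing to 5 is 6.
P(sum = 5) = 6/512 = 3/256.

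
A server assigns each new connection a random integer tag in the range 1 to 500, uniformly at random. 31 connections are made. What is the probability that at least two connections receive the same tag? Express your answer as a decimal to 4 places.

It's easier to compute the probability that all 31 are distinct.
P(all distinct) = 500/500 · 499/500 · ··· · 470/500 ≈ 0.3869.
So the probability of at least one match is 1 − 0.3869 = 0.6131.

0.6131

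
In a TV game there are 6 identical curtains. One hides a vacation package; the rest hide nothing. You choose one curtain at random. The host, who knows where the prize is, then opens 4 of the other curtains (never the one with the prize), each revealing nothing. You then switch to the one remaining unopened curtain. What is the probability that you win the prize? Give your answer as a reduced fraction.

5/6

Your original curtain holds the prize with probability 1/6, so the other 5 collectively hold it with probability 5/6.
The host can always find 4 empty curtains to open, so the reveals don't change that 5/6; it is now spread over the 1 remaining unopened curtain.
P(win by switching) = (5/6) · (1/1) = 5/6.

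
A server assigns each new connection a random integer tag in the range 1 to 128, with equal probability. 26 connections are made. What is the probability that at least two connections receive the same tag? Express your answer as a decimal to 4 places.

0.9346

It's easier to compute the probability that all 26 are distinct.
P(all distinct) = 128/128 · 127/128 · ··· · 103/128 ≈ 0.0654.
So the probability of at least one match is 1 − 0.0654 = 0.9346.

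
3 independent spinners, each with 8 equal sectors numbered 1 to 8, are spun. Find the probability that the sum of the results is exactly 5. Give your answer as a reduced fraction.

There are 8^3 = 512 equally likely outcomes.
The number of ordered 3-tuples from {1,…,8} summing to 5 is 6.
P(sum = 5) = 6/512 = 3/256.

3/256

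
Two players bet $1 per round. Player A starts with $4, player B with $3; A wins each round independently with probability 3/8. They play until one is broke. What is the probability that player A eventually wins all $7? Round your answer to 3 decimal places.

0.193

Let r = q/p = (5/8)/(3/8) = 5/3. The recurrence P(i) = p·P(i+1) + q·P(i−1) with P(0)=0, P(7)=1 gives P(i) = (1 − r^i)/(1 − r^7).
P(4) = (1 − (5/3)^4) / (1 − (5/3)^7) = 7344/37969 ≈ 0.193.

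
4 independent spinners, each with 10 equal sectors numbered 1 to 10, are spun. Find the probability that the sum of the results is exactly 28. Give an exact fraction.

There are 10^4 = 10000 equally likely outcomes.
The number of ordered 4-tuples from {1,…,10} summing to 28 is 415.
P(sum = 28) = 415/10000 = 83/2000.

83/2000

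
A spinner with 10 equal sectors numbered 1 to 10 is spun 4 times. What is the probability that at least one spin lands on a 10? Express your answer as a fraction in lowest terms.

3439/10000

P(no spin lands on a 10) = (9/10)^4 = 6561/10000.
P(at least one) = 1 − 6561/10000 = 3439/10000.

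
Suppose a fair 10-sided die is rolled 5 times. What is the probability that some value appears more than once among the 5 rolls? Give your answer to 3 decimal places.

P(all 5 different) = 10/10 · 9/10 · ··· · 6/10 ≈ 0.302.
P(at least two equal) = 1 − 0.302 = 0.698.

0.698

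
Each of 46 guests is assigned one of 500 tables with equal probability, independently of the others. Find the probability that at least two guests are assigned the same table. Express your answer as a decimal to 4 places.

0.8819

It's easier to compute the probability that all 46 are distinct.
P(all distinct) = 500/500 · 499/500 · ··· · 455/500 ≈ 0.1181.
So the probability of at least one match is 1 − 0.1181 = 0.8819.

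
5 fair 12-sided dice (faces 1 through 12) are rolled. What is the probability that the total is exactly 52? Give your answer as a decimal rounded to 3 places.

There are 12^5 = 248832 equally likely outcomes.
The number of ordered 5-tuples from {1,…,12} summing to 52 is 495.
P(sum = 52) = 495/248832 = 55/27648 ≈ 0.002.

0.002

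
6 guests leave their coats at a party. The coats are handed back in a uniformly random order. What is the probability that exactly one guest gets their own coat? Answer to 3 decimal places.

0.367

Choose which one is fixed: C(6,1) = 6 ways.
The remaining 5 must have no fixed point: D(5) = 44.
P = 6·44/720 = 11/30 ≈ 0.367.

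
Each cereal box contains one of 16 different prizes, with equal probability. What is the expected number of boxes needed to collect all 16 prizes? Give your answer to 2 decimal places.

54.09

After i distinct types are collected, each trial gives a new one with probability (16−i)/16, so the expected wait for the next new type is 16/(16−i).
E = 16/16 + 16/15 + 16/14 + 16/13 + 16/12 + 16/11 + 16/10 + 16/9 + 16/8 + 16/7 + 16/6 + 16/5 + 16/4 + 16/3 + 16/2 + 16/1 = 2436559/45045 ≈ 54.09.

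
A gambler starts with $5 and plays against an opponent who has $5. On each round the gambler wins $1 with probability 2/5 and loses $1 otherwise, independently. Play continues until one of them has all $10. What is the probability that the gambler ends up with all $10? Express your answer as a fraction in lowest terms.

Let r = q/p = (3/5)/(2/5) = 3/2. The recurrence P(i) = p·P(i+1) + q·P(i−1) with P(0)=0, P(10)=1 gives P(i) = (1 − r^i)/(1 − r^10).
P(5) = (1 − (3/2)^5) / (1 − (3/2)^10) = 32/275.

32/275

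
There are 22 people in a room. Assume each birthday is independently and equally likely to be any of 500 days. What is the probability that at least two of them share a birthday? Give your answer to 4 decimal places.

It's easier to compute the probability that all 22 are distinct.
P(all distinct) = 500/500 · 499/500 · ··· · 479/500 ≈ 0.6258.
So the probability of at least one match is 1 − 0.6258 = 0.3742.

0.3742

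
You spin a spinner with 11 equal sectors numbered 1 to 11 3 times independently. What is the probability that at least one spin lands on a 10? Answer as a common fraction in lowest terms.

331/1331

P(no spin lands on a 10) = (10/11)^3 = 1000/1331.
P(at least one) = 1 − 1000/1331 = 331/1331.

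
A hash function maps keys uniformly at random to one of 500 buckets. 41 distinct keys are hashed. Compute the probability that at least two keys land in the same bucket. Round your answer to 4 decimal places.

It's easier to compute the probability that all 41 are distinct.
P(all distinct) = 500/500 · 499/500 · ··· · 460/500 ≈ 0.1852.
So the probability of at least one match is 1 − 0.1852 = 0.8148.

0.8148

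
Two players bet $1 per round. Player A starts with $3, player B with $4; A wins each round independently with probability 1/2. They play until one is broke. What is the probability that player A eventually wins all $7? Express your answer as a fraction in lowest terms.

With a fair step, P(i) = ½P(i−1) + ½P(i+1) with P(0)=0, P(7)=1 has the linear solution P(i) = i/7.
P(3) = 3/7.

3/7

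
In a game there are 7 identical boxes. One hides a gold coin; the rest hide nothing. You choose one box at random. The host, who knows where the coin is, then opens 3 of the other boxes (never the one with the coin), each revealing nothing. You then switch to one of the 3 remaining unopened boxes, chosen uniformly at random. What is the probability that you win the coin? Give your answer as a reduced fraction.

Your original box holds the coin with probability 1/7, so the other 6 collectively hold it with probability 6/7.
The host can always find 3 empty boxes to open, so the reveals don't change that 6/7; it is now spread over the 3 remaining unopened boxes.
P(win by switching) = (6/7) · (1/3) = 2/7.

2/7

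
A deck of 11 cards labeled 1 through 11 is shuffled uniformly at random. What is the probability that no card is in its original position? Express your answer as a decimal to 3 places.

0.368

This is the derangement probability: permutations of 11 with no fixed point.
D(11) = 11! · (1 − 1/1! + 1/2! − ··· + (−1)^11/11!) = 14684570.
P = 14684570/39916800 = 1468457/3991680 ≈ 0.368.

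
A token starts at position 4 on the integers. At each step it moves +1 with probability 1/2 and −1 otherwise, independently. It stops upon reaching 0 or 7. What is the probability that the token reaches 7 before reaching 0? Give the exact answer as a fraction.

With a fair step, P(i) = ½P(i−1) + ½P(i+1) with P(0)=0, P(7)=1 has the linear solution P(i) = i/7.
P(4) = 4/7.

4/7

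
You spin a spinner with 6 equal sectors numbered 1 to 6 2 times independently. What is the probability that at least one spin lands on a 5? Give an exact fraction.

P(no spin lands on a 5) = (5/6)^2 = 25/36.
P(at least one) = 1 − 25/36 = 11/36.

11/36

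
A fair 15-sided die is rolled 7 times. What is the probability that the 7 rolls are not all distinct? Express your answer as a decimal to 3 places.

0.810

P(all 7 different) = 15/15 · 14/15 · ··· · 9/15 ≈ 0.190.
P(at least two equal) = 1 − 0.190 = 0.810.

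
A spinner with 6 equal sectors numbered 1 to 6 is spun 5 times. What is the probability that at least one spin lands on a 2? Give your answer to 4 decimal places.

0.5981

P(no spin lands on a 2) = (5/6)^5 ≈ 0.4019.
P(at least one) = 1 − 0.4019 = 0.5981.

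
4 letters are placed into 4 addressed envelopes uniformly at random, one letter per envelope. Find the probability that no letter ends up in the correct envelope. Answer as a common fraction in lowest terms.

3/8

This is the derangement probability: permutations of 4 with no fixed point.
D(4) = 4! · (1 − 1/1! + 1/2! − ··· + (−1)^4/4!) = 9.
P = 9/24 = 3/8.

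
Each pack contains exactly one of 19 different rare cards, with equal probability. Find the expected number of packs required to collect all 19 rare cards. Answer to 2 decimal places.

67.41

After i distinct types are collected, each trial gives a new one with probability (19−i)/19, so the expected wait for the next new type is 19/(19−i).
E = 19/19 + 19/18 + 19/17 + 19/16 + 19/15 + 19/14 + 19/13 + 19/12 + 19/11 + 19/10 + 19/9 + 19/8 + 19/7 + 19/6 + 19/5 + 19/4 + 19/3 + 19/2 + 19/1 = 275295799/4084080 ≈ 67.41.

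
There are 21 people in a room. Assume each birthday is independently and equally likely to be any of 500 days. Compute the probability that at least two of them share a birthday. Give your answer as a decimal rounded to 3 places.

0.347

It's easier to compute the probability that all 21 are distinct.
P(all distinct) = 500/500 · 499/500 · ··· · 480/500 ≈ 0.653.
So the probability of at least one match is 1 − 0.653 = 0.347.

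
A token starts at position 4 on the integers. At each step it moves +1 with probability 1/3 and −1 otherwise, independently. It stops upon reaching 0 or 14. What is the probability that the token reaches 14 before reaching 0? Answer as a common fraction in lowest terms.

5/5461

Let r = q/p = (2/3)/(1/3) = 2. The recurrence P(i) = p·P(i+1) + q·P(i−1) with P(0)=0, P(14)=1 gives P(i) = (1 − r^i)/(1 − r^14).
P(4) = (1 − (2)^4) / (1 − (2)^14) = 5/5461.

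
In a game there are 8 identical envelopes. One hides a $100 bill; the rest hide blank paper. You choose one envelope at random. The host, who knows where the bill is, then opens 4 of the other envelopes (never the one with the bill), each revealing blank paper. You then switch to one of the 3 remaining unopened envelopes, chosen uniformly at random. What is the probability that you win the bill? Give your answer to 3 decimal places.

Your original envelope holds the bill with probability 1/8, so the other 7 collectively hold it with probability 7/8.
The host can always find 4 empty envelopes to open, so the reveals don't change that 7/8; it is now spread over the 3 remaining unopened envelopes.
P(win by switching) = (7/8) · (1/3) = 7/24 ≈ 0.292.

0.292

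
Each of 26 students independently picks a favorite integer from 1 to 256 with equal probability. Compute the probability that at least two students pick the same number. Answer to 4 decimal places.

0.7312

It's easier to compute the probability that all 26 are distinct.
P(all distinct) = 256/256 · 255/256 · ··· · 231/256 ≈ 0.2688.
So the probability of at least one match is 1 − 0.2688 = 0.7312.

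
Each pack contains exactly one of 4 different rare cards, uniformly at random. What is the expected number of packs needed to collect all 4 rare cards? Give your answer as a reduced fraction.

After i distinct types are collected, each trial gives a new one with probability (4−i)/4, so the expected wait for the next new type is 4/(4−i).
E = 4/4 + 4/3 + 4/2 + 4/1 = 25/3.

25/3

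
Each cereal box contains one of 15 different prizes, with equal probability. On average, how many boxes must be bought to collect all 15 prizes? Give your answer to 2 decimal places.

After i distinct types are collected, each trial gives a new one with probability (15−i)/15, so the expected wait for the next new type is 15/(15−i).
E = 15/15 + 15/14 + 15/13 + 15/12 + 15/11 + 15/10 + 15/9 + 15/8 + 15/7 + 15/6 + 15/5 + 15/4 + 15/3 + 15/2 + 15/1 = 1195757/24024 ≈ 49.77.

49.77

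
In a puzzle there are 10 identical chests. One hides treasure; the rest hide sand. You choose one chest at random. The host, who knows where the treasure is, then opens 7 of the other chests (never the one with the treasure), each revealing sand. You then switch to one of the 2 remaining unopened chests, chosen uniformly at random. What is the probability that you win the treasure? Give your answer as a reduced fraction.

Your original chest holds the treasure with probability 1/10, so the other 9 collectively hold it with probability 9/10.
The host can always find 7 empty chests to open, so the reveals don't change that 9/10; it is now spread over the 2 remaining unopened chests.
P(win by switching) = (9/10) · (1/2) = 9/20.

9/20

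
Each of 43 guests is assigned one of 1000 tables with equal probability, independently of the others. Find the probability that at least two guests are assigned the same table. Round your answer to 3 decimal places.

0.600

It's easier to compute the probability that all 43 are distinct.
P(all distinct) = 1000/1000 · 999/1000 · ··· · 958/1000 ≈ 0.400.
So the probability of at least one match is 1 − 0.400 = 0.600.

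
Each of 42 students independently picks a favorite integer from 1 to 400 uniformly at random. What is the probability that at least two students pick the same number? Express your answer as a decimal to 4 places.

0.8926

It's easier to compute the probability that all 42 are distinct.
P(all distinct) = 400/400 · 399/400 · ··· · 359/400 ≈ 0.1074.
So the probability of at least one match is 1 − 0.1074 = 0.8926.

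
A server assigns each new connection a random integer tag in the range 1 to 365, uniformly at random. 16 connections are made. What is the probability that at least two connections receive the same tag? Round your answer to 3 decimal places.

It's easier to compute the probability that all 16 are distinct.
P(all distinct) = 365/365 · 364/365 · ··· · 350/365 ≈ 0.716.
So the probability of at least one match is 1 − 0.716 = 0.284.

0.284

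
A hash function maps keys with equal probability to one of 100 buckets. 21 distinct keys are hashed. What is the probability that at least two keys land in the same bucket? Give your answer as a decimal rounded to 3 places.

It's easier to compute the probability that all 21 are distinct.
P(all distinct) = 100/100 · 99/100 · ··· · 80/100 ≈ 0.104.
So the probability of at least one match is 1 − 0.104 = 0.896.

0.896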